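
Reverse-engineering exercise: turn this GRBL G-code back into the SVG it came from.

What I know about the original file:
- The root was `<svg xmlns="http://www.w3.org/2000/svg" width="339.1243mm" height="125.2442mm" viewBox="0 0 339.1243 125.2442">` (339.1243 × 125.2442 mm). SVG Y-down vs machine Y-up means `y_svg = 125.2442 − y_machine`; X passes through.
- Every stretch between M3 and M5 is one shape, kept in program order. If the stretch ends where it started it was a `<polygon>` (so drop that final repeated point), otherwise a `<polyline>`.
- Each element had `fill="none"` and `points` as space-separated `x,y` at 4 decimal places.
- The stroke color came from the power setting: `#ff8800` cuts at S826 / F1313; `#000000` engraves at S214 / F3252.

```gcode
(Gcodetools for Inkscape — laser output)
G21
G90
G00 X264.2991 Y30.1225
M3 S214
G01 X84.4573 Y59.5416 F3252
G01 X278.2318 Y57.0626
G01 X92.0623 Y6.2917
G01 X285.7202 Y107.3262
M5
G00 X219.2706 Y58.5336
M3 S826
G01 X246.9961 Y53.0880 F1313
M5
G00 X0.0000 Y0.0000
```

<svg xmlns="http://www.w3.org/2000/svg" width="339.1243mm" height="125.2442mm" viewBox="0 0 339.1243 125.2442">
  <polyline points="264.2991,95.1217 84.4573,65.7026 278.2318,68.1816 92.0623,118.9525 285.7202,17.9180" fill="none" stroke="#000000"/>
  <polyline points="219.2706,66.7106 246.9961,72.1562" fill="none" stroke="#ff8800"/>
</svg>

y_svg = 125.2442 − y_m.

[1] S214→`#000000` (engrave); open run; points: 264.2991,95.1217 84.4573,65.7026 278.2318,68.1816 92.0623,118.9525 285.7202,17.9180

[2] S826→`#ff8800` (cut); open run; points: 219.2706,66.7106 246.9961,72.1562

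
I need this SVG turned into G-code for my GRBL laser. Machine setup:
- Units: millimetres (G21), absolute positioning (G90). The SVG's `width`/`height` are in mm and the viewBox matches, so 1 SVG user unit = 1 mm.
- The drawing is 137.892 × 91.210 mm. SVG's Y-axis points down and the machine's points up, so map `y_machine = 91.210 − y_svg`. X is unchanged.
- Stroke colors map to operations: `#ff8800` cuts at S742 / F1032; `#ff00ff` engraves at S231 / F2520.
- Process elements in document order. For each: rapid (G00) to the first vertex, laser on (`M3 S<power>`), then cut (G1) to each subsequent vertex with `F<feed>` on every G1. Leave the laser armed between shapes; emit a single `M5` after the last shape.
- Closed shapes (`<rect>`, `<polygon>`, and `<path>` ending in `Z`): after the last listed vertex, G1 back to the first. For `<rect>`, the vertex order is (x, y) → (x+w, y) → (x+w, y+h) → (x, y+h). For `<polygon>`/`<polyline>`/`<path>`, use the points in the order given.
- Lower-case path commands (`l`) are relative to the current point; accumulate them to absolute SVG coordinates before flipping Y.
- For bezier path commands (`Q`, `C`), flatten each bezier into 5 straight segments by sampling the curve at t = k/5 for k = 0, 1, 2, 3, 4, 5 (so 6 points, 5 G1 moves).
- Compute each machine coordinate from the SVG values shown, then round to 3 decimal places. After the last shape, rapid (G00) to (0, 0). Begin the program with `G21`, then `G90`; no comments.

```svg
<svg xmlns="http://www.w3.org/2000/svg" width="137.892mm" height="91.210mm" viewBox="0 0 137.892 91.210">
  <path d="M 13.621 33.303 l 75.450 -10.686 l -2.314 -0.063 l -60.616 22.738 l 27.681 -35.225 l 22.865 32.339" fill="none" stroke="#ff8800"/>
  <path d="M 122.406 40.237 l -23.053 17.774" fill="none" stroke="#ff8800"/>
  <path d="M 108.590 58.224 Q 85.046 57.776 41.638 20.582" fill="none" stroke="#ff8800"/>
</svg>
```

G21
G90
G00 X13.621 Y57.907
M3 S742
G1 X89.071 Y68.593 F1032
G1 X86.757 Y68.656 F1032
G1 X26.141 Y45.918 F1032
G1 X53.822 Y81.143 F1032
G1 X76.687 Y48.804 F1032
G00 X122.406 Y50.973
M3 S742
G1 X99.353 Y33.199 F1032
G00 X108.590 Y32.986
M3 S742
G1 X98.378 Y34.635 F1032
G1 X86.577 Y39.224 F1032
G1 X73.186 Y46.752 F1032
G1 X58.207 Y57.220 F1032
G1 X41.638 Y70.628 F1032
M5
G00 X0.000 Y0.000

1 u = 1 mm; y_m = 91.210 − y.

[1] `<path>` open polyline, #ff8800→cut S742 F1032: (13.621,57.907) → (89.071,68.593) → (86.757,68.656) → (26.141,45.918) → (53.822,81.143) → (76.687,48.804)

[2] `<path>` line segment, #ff8800→cut S742 F1032: (122.406,50.973) → (99.353,33.199)

[3] `<path>` quadratic bezier, #ff8800→cut S742 F1032: (108.590,32.986) → (98.378,34.635) → (86.577,39.224) → (73.186,46.752) → (58.207,57.220) → (41.638,70.628)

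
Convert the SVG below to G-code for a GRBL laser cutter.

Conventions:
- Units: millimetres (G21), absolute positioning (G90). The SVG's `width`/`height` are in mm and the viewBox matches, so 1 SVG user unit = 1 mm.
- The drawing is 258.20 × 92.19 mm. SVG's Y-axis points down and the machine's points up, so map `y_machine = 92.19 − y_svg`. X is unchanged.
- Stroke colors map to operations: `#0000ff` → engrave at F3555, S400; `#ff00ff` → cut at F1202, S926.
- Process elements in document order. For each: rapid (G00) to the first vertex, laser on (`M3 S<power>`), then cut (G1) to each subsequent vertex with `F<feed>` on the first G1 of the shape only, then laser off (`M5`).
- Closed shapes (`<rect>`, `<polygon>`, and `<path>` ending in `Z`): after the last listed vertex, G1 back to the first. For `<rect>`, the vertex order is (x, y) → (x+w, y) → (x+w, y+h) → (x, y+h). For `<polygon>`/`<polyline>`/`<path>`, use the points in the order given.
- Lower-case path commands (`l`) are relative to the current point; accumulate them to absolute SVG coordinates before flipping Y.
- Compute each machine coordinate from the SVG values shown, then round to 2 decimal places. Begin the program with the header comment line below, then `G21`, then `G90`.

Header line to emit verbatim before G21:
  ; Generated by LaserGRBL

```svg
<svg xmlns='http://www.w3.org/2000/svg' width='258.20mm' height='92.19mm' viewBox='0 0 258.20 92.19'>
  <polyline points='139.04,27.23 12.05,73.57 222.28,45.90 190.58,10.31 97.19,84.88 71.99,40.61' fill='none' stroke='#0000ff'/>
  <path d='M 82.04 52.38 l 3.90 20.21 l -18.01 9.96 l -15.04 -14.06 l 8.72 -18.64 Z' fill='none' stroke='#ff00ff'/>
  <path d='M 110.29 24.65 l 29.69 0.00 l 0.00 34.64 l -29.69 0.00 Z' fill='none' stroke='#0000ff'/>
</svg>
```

Since the viewBox matches the mm dimensions, user units are millimetres directly. The only transform is the Y-flip y_m = 92.19 − y_svg.

Shape 1 is a open polyline drawn with `<polyline>`. Its stroke #0000ff means engrave at S400, F3555. After flipping Y the toolpath is (139.04,64.96) → (12.05,18.62) → (222.28,46.29) → (190.58,81.88) → (97.19,7.31) → (71.99,51.58).

Shape 2 is a regular polygon drawn with `<path>`. Its stroke #ff00ff means cut at S926, F1202. After flipping Y the toolpath is (82.04,39.81) → (85.94,19.60) → (67.93,9.64) → (52.89,23.70) → (61.61,42.34) → (82.04,39.81), returning to the start.

Shape 3 is a rectangle drawn with `<path>`. Its stroke #0000ff means engrave at S400, F3555. After flipping Y the toolpath is (110.29,67.54) → (139.98,67.54) → (139.98,32.90) → (110.29,32.90) → (110.29,67.54), returning to the start.

; Generated by LaserGRBL
G21
G90
G00 X139.04 Y64.96
M3 S400
G1 X12.05 Y18.62 F3555
G1 X222.28 Y46.29
G1 X190.58 Y81.88
G1 X97.19 Y7.31
G1 X71.99 Y51.58
M5
G00 X82.04 Y39.81
M3 S926
G1 X85.94 Y19.60 F1202
G1 X67.93 Y9.64
G1 X52.89 Y23.70
G1 X61.61 Y42.34
G1 X82.04 Y39.81
M5
G00 X110.29 Y67.54
M3 S400
G1 X139.98 Y67.54 F3555
G1 X139.98 Y32.90
G1 X110.29 Y32.90
G1 X110.29 Y67.54
M5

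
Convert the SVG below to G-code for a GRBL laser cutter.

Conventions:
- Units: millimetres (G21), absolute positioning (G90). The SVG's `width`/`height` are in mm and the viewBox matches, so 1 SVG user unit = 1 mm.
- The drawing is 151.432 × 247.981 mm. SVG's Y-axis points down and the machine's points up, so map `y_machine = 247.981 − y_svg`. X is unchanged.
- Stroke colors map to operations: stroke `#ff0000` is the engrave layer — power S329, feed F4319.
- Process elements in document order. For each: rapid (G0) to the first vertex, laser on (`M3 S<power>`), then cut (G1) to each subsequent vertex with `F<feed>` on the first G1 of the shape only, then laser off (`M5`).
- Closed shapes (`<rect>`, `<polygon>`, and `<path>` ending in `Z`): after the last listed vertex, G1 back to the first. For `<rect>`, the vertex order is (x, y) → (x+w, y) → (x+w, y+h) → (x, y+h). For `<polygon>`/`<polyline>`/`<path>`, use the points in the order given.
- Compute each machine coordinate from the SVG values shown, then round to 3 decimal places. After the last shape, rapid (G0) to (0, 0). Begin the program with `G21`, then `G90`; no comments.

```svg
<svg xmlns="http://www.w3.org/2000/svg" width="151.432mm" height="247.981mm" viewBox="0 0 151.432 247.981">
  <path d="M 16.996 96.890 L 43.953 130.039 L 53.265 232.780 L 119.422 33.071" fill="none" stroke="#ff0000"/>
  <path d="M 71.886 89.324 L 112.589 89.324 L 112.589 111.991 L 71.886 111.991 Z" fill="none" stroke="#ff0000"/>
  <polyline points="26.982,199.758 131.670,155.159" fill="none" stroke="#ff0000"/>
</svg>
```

G21
G90
G0 X16.996 Y151.091
M3 S329
G1 X43.953 Y117.942 F4319
G1 X53.265 Y15.201
G1 X119.422 Y214.910
M5
G0 X71.886 Y158.657
M3 S329
G1 X112.589 Y158.657 F4319
G1 X112.589 Y135.990
G1 X71.886 Y135.990
G1 X71.886 Y158.657
M5
G0 X26.982 Y48.223
M3 S329
G1 X131.670 Y92.822 F4319
M5
G0 X0.000 Y0.000

Since the viewBox matches the mm dimensions, user units are millimetres directly. The only transform is the Y-flip y_m = 247.981 − y_svg.

Shape 1 is a open polyline drawn with `<path>`. Its stroke #ff0000 means engrave at S329, F4319. After flipping Y the toolpath is (16.996,151.091) → (43.953,117.942) → (53.265,15.201) → (119.422,214.910).

Shape 2 is a rectangle drawn with `<path>`. Its stroke #ff0000 means engrave at S329, F4319. After flipping Y the toolpath is (71.886,158.657) → (112.589,158.657) → (112.589,135.990) → (71.886,135.990) → (71.886,158.657), returning to the start.

Shape 3 is a line segment drawn with `<polyline>`. Its stroke #ff0000 means engrave at S329, F4319. After flipping Y the toolpath is (26.982,48.223) → (131.670,92.822).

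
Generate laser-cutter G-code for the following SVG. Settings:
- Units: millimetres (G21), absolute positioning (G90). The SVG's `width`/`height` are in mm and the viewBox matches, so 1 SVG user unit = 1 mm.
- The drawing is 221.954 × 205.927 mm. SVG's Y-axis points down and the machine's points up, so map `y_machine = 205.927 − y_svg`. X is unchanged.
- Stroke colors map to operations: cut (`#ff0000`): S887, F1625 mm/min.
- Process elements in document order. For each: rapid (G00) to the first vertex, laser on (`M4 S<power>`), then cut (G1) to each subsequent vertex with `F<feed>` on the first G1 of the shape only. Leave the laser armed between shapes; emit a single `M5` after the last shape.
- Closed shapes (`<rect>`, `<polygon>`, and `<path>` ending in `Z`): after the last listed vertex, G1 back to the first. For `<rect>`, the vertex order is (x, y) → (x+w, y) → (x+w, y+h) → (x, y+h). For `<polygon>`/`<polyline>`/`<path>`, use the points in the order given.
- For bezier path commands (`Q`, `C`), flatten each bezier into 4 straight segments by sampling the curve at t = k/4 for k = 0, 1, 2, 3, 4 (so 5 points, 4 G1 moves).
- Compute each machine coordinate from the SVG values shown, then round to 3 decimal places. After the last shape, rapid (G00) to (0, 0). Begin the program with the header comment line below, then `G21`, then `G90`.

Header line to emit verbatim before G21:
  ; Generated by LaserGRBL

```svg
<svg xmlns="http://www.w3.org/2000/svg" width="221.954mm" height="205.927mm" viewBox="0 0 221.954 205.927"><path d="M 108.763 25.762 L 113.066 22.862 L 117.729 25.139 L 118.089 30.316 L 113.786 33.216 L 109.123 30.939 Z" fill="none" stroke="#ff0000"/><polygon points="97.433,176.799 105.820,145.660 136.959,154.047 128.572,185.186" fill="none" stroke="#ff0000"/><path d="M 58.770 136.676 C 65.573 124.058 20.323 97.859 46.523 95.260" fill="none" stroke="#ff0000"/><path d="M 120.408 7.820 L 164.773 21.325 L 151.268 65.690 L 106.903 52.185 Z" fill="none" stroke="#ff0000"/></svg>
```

; Generated by LaserGRBL
G21
G90
G00 X108.763 Y180.165
M4 S887
G1 X113.066 Y183.065 F1625
G1 X117.729 Y180.788
G1 X118.089 Y175.611
G1 X113.786 Y172.711
G1 X109.123 Y174.988
G1 X108.763 Y180.165
G00 X97.433 Y29.128
M4 S887
G1 X105.820 Y60.267 F1625
G1 X136.959 Y51.880
G1 X128.572 Y20.741
G1 X97.433 Y29.128
G00 X58.770 Y69.251
M4 S887
G1 X56.042 Y80.680 F1625
G1 X45.373 Y93.716
G1 X38.340 Y104.874
G1 X46.523 Y110.667
G00 X120.408 Y198.107
M4 S887
G1 X164.773 Y184.602 F1625
G1 X151.268 Y140.237
G1 X106.903 Y153.742
G1 X120.408 Y198.107
M5
G00 X0.000 Y0.000

1 u = 1 mm; y_m = 205.927 − y.

[1] `<path>` regular polygon, #ff0000→cut S887 F1625: (108.763,180.165) → (113.066,183.065) → (117.729,180.788) → (118.089,175.611) → (113.786,172.711) → (109.123,174.988) → (108.763,180.165) (closed)

[2] `<polygon>` regular polygon, #ff0000→cut S887 F1625: (97.433,29.128) → (105.820,60.267) → (136.959,51.880) → (128.572,20.741) → (97.433,29.128) (closed)

[3] `<path>` cubic bezier, #ff0000→cut S887 F1625: (58.770,69.251) → (56.042,80.680) → (45.373,93.716) → (38.340,104.874) → (46.523,110.667)

[4] `<path>` regular polygon, #ff0000→cut S887 F1625: (120.408,198.107) → (164.773,184.602) → (151.268,140.237) → (106.903,153.742) → (120.408,198.107) (closed)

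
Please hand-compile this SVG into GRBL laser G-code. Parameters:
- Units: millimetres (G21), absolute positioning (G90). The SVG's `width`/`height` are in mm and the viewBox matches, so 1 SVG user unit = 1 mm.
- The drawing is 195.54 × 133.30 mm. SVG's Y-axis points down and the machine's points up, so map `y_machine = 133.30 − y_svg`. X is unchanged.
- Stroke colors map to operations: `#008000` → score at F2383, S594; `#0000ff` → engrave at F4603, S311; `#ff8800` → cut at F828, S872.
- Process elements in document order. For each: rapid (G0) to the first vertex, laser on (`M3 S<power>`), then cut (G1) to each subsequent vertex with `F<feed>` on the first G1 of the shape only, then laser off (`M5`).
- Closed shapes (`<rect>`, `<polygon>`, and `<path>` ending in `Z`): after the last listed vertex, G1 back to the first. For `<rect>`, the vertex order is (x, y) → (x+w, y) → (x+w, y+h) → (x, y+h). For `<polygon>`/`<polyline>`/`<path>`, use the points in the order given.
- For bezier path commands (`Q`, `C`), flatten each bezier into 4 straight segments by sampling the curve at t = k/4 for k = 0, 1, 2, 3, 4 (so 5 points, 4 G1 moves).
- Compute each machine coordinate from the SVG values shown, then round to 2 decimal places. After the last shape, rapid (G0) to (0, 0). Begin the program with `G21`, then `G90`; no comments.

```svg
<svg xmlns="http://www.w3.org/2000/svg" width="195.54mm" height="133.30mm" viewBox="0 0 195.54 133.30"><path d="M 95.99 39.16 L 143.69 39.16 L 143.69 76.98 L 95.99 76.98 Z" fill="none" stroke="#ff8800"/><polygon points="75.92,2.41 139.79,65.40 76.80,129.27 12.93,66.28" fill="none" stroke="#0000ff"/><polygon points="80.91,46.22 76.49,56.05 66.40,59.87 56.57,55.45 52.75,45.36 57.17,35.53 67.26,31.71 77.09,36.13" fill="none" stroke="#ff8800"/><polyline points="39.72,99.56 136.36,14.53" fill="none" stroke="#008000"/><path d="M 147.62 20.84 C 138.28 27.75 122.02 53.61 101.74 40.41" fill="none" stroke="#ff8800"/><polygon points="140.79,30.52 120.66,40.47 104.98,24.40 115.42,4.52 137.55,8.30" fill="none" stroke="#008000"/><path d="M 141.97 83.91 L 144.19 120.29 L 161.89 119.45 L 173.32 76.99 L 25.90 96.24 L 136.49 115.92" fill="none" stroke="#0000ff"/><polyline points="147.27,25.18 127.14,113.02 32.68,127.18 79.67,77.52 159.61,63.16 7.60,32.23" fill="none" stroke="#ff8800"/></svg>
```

G21
G90
G0 X95.99 Y94.14
M3 S872
G1 X143.69 Y94.14 F828
G1 X143.69 Y56.32
G1 X95.99 Y56.32
G1 X95.99 Y94.14
M5
G0 X75.92 Y130.89
M3 S311
G1 X139.79 Y67.90 F4603
G1 X76.80 Y4.03
G1 X12.93 Y67.02
G1 X75.92 Y130.89
M5
G0 X80.91 Y87.08
M3 S872
G1 X76.49 Y77.25 F828
G1 X66.40 Y73.43
G1 X56.57 Y77.85
G1 X52.75 Y87.94
G1 X57.17 Y97.77
G1 X67.26 Y101.59
G1 X77.09 Y97.17
G1 X80.91 Y87.08
M5
G0 X39.72 Y33.74
M3 S594
G1 X136.36 Y118.77 F2383
M5
G0 X147.62 Y112.46
M3 S872
G1 X139.36 Y104.63 F828
G1 X128.78 Y95.13
G1 X116.15 Y89.41
G1 X101.74 Y92.89
M5
G0 X140.79 Y102.78
M3 S594
G1 X120.66 Y92.83 F2383
G1 X104.98 Y108.90
G1 X115.42 Y128.78
G1 X137.55 Y125.00
G1 X140.79 Y102.78
M5
G0 X141.97 Y49.39
M3 S311
G1 X144.19 Y13.01 F4603
G1 X161.89 Y13.85
G1 X173.32 Y56.31
G1 X25.90 Y37.06
G1 X136.49 Y17.38
M5
G0 X147.27 Y108.12
M3 S872
G1 X127.14 Y20.28 F828
G1 X32.68 Y6.12
G1 X79.67 Y55.78
G1 X159.61 Y70.14
G1 X7.60 Y101.07
M5
G0 X0.00 Y0.00

1 u = 1 mm; y_m = 133.30 − y.

[1] `<path>` rectangle, #ff8800→cut S872 F828: (95.99,94.14) → (143.69,94.14) → (143.69,56.32) → (95.99,56.32) → (95.99,94.14) (closed)

[2] `<polygon>` regular polygon, #0000ff→engrave S311 F4603: (75.92,130.89) → (139.79,67.90) → (76.80,4.03) → (12.93,67.02) → (75.92,130.89) (closed)

[3] `<polygon>` regular polygon, #ff8800→cut S872 F828: (80.91,87.08) → (76.49,77.25) → (66.40,73.43) → (56.57,77.85) → (52.75,87.94) → (57.17,97.77) → (67.26,101.59) → (77.09,97.17) → (80.91,87.08) (closed)

[4] `<polyline>` line segment, #008000→score S594 F2383: (39.72,33.74) → (136.36,118.77)

[5] `<path>` cubic bezier, #ff8800→cut S872 F828: (147.62,112.46) → (139.36,104.63) → (128.78,95.13) → (116.15,89.41) → (101.74,92.89)

[6] `<polygon>` regular polygon, #008000→score S594 F2383: (140.79,102.78) → (120.66,92.83) → (104.98,108.90) → (115.42,128.78) → (137.55,125.00) → (140.79,102.78) (closed)

[7] `<path>` open polyline, #0000ff→engrave S311 F4603: (141.97,49.39) → (144.19,13.01) → (161.89,13.85) → (173.32,56.31) → (25.90,37.06) → (136.49,17.38)

[8] `<polyline>` open polyline, #ff8800→cut S872 F828: (147.27,108.12) → (127.14,20.28) → (32.68,6.12) → (79.67,55.78) → (159.61,70.14) → (7.60,101.07)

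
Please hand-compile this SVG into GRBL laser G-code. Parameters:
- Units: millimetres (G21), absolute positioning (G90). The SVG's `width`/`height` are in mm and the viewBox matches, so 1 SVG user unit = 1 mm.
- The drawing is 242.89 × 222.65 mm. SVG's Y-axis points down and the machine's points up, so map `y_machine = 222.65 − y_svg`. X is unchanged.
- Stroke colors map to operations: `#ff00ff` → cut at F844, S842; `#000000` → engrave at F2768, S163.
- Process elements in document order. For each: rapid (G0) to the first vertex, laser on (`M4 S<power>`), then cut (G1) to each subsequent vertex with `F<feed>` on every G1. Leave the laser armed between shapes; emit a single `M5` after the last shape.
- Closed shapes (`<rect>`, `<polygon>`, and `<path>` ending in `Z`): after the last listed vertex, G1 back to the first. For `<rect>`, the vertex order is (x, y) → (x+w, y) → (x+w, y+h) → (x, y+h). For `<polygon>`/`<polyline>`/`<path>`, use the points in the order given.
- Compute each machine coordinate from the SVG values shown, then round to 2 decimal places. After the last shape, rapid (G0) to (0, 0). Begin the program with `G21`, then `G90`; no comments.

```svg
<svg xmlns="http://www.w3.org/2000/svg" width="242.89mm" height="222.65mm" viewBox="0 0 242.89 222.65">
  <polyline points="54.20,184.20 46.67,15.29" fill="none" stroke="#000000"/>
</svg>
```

G21
G90
G0 X54.20 Y38.45
M4 S163
G1 X46.67 Y207.36 F2768
M5
G0 X0.00 Y0.00

Since the viewBox matches the mm dimensions, user units are millimetres directly. The only transform is the Y-flip y_m = 222.65 − y_svg.

Shape 1 is a line segment drawn with `<polyline>`. Its stroke #000000 means engrave at S163, F2768. After flipping Y the toolpath is (54.20,38.45) → (46.67,207.36).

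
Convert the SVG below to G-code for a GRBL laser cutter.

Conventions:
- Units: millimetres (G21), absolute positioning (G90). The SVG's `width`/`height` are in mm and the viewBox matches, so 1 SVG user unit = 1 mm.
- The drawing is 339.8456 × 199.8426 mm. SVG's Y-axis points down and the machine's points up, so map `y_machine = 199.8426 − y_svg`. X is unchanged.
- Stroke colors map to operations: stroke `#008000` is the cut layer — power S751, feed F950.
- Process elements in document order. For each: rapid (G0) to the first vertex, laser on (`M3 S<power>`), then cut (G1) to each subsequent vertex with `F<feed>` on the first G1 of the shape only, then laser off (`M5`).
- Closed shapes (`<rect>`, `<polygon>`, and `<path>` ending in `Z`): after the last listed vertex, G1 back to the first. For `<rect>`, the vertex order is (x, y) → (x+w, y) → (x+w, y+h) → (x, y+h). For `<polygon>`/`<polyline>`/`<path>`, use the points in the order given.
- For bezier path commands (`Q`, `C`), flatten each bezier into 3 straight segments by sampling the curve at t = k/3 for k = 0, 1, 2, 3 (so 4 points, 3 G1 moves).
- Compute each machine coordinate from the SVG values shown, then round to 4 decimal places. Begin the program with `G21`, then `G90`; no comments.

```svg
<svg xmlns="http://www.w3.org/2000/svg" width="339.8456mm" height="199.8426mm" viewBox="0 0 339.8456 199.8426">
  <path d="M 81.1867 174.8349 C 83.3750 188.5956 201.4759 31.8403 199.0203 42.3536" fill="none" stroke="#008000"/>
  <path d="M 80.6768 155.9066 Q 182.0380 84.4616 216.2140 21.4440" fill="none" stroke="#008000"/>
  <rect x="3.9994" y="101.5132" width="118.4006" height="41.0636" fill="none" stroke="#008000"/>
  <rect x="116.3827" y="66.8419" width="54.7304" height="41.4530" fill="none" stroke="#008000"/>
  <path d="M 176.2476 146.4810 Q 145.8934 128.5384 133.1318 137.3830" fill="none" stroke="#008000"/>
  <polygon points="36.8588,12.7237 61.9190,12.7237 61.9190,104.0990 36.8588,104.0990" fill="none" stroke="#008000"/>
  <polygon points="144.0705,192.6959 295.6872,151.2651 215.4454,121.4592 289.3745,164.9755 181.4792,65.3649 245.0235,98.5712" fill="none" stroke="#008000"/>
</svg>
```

G21
G90
G0 X81.1867 Y25.0077
M3 S751
G1 X113.2544 Y55.5751 F950
G1 X170.0485 Y124.7566
G1 X199.0203 Y157.4890
M5
G0 X80.6768 Y43.9360
M3 S751
G1 X140.7859 Y90.6296 F950
G1 X185.9650 Y135.4505
G1 X216.2140 Y178.3986
M5
G0 X3.9994 Y98.3294
M3 S751
G1 X122.4000 Y98.3294 F950
G1 X122.4000 Y57.2658
G1 X3.9994 Y57.2658
G1 X3.9994 Y98.3294
M5
G0 X116.3827 Y133.0007
M3 S751
G1 X171.1131 Y133.0007 F950
G1 X171.1131 Y91.5477
G1 X116.3827 Y91.5477
G1 X116.3827 Y133.0007
M5
G0 X176.2476 Y53.3616
M3 S751
G1 X157.9662 Y62.3470 F950
G1 X143.5943 Y65.3796
G1 X133.1318 Y62.4596
M5
G0 X36.8588 Y187.1189
M3 S751
G1 X61.9190 Y187.1189 F950
G1 X61.9190 Y95.7436
G1 X36.8588 Y95.7436
G1 X36.8588 Y187.1189
M5
G0 X144.0705 Y7.1467
M3 S751
G1 X295.6872 Y48.5775 F950
G1 X215.4454 Y78.3834
G1 X289.3745 Y34.8671
G1 X181.4792 Y134.4777
G1 X245.0235 Y101.2714
G1 X144.0705 Y7.1467
M5

Since the viewBox matches the mm dimensions, user units are millimetres directly. The only transform is the Y-flip y_m = 199.8426 − y_svg.

Shape 1 is a cubic bezier drawn with `<path>`. Its stroke #008000 means cut at S751, F950. After flipping Y the toolpath is (81.1867,25.0077) → (113.2544,55.5751) → (170.0485,124.7566) → (199.0203,157.4890).

Shape 2 is a quadratic bezier drawn with `<path>`. Its stroke #008000 means cut at S751, F950. After flipping Y the toolpath is (80.6768,43.9360) → (140.7859,90.6296) → (185.9650,135.4505) → (216.2140,178.3986).

Shape 3 is a rectangle drawn with `<rect>`. Its stroke #008000 means cut at S751, F950. After flipping Y the toolpath is (3.9994,98.3294) → (122.4000,98.3294) → (122.4000,57.2658) → (3.9994,57.2658) → (3.9994,98.3294), returning to the start.

Shape 4 is a rectangle drawn with `<rect>`. Its stroke #008000 means cut at S751, F950. After flipping Y the toolpath is (116.3827,133.0007) → (171.1131,133.0007) → (171.1131,91.5477) → (116.3827,91.5477) → (116.3827,133.0007), returning to the start.

Shape 5 is a quadratic bezier drawn with `<path>`. Its stroke #008000 means cut at S751, F950. After flipping Y the toolpath is (176.2476,53.3616) → (157.9662,62.3470) → (143.5943,65.3796) → (133.1318,62.4596).

Shape 6 is a rectangle drawn with `<polygon>`. Its stroke #008000 means cut at S751, F950. After flipping Y the toolpath is (36.8588,187.1189) → (61.9190,187.1189) → (61.9190,95.7436) → (36.8588,95.7436) → (36.8588,187.1189), returning to the start.

Shape 7 is a closed polygon drawn with `<polygon>`. Its stroke #008000 means cut at S751, F950. After flipping Y the toolpath is (144.0705,7.1467) → (295.6872,48.5775) → (215.4454,78.3834) → (289.3745,34.8671) → (181.4792,134.4777) → (245.0235,101.2714) → (144.0705,7.1467), returning to the start.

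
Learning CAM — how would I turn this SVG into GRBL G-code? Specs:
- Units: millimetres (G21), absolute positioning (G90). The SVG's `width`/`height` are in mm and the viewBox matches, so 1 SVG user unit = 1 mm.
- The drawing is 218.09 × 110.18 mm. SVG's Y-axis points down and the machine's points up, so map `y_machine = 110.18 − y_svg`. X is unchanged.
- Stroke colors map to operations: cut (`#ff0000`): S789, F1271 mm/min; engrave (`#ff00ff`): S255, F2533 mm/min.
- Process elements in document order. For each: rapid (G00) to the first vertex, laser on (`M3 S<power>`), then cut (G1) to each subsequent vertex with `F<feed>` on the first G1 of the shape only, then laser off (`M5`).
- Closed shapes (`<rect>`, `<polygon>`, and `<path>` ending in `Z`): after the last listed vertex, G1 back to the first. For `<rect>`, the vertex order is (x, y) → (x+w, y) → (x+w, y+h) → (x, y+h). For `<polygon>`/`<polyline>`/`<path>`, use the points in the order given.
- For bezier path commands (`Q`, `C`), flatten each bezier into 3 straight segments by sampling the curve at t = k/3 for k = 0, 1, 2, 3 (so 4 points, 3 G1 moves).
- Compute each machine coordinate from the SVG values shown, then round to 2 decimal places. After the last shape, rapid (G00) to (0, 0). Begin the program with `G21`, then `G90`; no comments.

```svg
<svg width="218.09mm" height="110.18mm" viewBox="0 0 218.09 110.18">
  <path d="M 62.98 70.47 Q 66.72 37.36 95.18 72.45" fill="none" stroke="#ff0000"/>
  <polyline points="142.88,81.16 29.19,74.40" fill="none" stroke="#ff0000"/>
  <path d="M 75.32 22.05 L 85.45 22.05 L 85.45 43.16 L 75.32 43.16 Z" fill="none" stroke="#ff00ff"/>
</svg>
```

G21
G90
G00 X62.98 Y39.71
M3 S789
G1 X68.22 Y54.21 F1271
G1 X78.95 Y53.55
G1 X95.18 Y37.73
M5
G00 X142.88 Y29.02
M3 S789
G1 X29.19 Y35.78 F1271
M5
G00 X75.32 Y88.13
M3 S255
G1 X85.45 Y88.13 F2533
G1 X85.45 Y67.02
G1 X75.32 Y67.02
G1 X75.32 Y88.13
M5
G00 X0.00 Y0.00

Since the viewBox matches the mm dimensions, user units are millimetres directly. The only transform is the Y-flip y_m = 110.18 − y_svg.

Shape 1 is a quadratic bezier drawn with `<path>`. Its stroke #ff0000 means cut at S789, F1271. After flipping Y the toolpath is (62.98,39.71) → (68.22,54.21) → (78.95,53.55) → (95.18,37.73).

Shape 2 is a line segment drawn with `<polyline>`. Its stroke #ff0000 means cut at S789, F1271. After flipping Y the toolpath is (142.88,29.02) → (29.19,35.78).

Shape 3 is a rectangle drawn with `<path>`. Its stroke #ff00ff means engrave at S255, F2533. After flipping Y the toolpath is (75.32,88.13) → (85.45,88.13) → (85.45,67.02) → (75.32,67.02) → (75.32,88.13), returning to the start.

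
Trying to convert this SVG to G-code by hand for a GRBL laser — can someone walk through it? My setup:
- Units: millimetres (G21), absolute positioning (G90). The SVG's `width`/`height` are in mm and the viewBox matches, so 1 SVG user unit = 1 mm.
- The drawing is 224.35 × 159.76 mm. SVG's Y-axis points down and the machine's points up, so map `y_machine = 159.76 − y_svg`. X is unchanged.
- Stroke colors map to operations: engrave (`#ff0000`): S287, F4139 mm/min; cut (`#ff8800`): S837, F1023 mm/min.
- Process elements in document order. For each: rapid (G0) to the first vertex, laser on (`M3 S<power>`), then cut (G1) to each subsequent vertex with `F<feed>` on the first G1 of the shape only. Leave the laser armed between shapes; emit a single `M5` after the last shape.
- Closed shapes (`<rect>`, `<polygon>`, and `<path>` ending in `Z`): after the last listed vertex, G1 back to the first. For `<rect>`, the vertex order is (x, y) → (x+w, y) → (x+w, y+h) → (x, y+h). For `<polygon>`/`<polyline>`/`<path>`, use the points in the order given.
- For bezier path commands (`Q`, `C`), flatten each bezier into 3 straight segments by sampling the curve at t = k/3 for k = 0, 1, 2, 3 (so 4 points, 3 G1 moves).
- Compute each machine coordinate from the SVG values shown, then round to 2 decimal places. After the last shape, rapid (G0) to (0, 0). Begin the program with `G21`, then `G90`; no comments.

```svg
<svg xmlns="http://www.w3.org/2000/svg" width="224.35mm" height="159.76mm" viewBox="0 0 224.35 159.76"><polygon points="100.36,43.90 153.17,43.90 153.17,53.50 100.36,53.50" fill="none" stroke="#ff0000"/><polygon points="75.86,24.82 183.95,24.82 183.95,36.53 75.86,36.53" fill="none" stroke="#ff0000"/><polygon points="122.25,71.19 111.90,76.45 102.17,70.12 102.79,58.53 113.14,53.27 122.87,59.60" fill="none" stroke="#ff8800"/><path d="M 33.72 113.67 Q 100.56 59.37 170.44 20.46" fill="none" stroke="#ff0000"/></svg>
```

G21
G90
G0 X100.36 Y115.86
M3 S287
G1 X153.17 Y115.86 F4139
G1 X153.17 Y106.26
G1 X100.36 Y106.26
G1 X100.36 Y115.86
G0 X75.86 Y134.94
M3 S287
G1 X183.95 Y134.94 F4139
G1 X183.95 Y123.23
G1 X75.86 Y123.23
G1 X75.86 Y134.94
G0 X122.25 Y88.57
M3 S837
G1 X111.90 Y83.31 F1023
G1 X102.17 Y89.64
G1 X102.79 Y101.23
G1 X113.14 Y106.49
G1 X122.87 Y100.16
G1 X122.25 Y88.57
G0 X33.72 Y46.09
M3 S287
G1 X78.62 Y80.58 F4139
G1 X124.19 Y111.65
G1 X170.44 Y139.30
M5
G0 X0.00 Y0.00

Since the viewBox matches the mm dimensions, user units are millimetres directly. The only transform is the Y-flip y_m = 159.76 − y_svg.

Shape 1 is a rectangle drawn with `<polygon>`. Its stroke #ff0000 means engrave at S287, F4139. After flipping Y the toolpath is (100.36,115.86) → (153.17,115.86) → (153.17,106.26) → (100.36,106.26) → (100.36,115.86), returning to the start.

Shape 2 is a rectangle drawn with `<polygon>`. Its stroke #ff0000 means engrave at S287, F4139. After flipping Y the toolpath is (75.86,134.94) → (183.95,134.94) → (183.95,123.23) → (75.86,123.23) → (75.86,134.94), returning to the start.

Shape 3 is a regular polygon drawn with `<polygon>`. Its stroke #ff8800 means cut at S837, F1023. After flipping Y the toolpath is (122.25,88.57) → (111.90,83.31) → (102.17,89.64) → (102.79,101.23) → (113.14,106.49) → (122.87,100.16) → (122.25,88.57), returning to the start.

Shape 4 is a quadratic bezier drawn with `<path>`. Its stroke #ff0000 means engrave at S287, F4139. After flipping Y the toolpath is (33.72,46.09) → (78.62,80.58) → (124.19,111.65) → (170.44,139.30).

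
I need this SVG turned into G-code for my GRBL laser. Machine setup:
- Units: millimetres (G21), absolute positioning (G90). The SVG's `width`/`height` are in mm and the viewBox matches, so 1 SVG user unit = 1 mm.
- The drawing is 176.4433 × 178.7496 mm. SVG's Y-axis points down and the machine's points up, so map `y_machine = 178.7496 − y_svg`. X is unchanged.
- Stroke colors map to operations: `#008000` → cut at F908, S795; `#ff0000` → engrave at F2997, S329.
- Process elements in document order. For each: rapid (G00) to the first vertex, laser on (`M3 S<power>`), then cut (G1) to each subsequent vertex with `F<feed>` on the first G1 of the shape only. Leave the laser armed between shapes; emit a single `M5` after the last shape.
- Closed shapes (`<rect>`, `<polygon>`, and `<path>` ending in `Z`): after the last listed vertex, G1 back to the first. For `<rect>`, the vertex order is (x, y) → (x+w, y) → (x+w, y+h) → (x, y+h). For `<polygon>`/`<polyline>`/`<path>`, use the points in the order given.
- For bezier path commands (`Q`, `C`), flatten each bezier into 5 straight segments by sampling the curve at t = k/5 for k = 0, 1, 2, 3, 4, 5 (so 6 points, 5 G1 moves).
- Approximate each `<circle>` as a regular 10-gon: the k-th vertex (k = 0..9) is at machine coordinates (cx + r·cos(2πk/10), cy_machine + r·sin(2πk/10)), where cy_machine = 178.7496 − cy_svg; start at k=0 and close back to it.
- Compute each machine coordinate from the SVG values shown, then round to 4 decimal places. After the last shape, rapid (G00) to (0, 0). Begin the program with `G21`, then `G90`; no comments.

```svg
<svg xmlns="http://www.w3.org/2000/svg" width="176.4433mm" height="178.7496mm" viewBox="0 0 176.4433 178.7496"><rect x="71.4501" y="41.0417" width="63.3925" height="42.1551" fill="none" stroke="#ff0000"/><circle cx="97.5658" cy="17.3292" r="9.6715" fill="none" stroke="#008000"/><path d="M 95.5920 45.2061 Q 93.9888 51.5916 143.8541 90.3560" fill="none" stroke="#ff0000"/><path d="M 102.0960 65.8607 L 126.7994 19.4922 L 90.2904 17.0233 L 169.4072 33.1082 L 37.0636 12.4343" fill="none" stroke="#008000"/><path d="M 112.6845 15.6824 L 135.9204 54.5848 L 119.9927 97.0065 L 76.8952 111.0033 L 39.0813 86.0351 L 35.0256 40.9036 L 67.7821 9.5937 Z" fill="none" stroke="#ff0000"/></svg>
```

G21
G90
G00 X71.4501 Y137.7079
M3 S329
G1 X134.8426 Y137.7079 F2997
G1 X134.8426 Y95.5528
G1 X71.4501 Y95.5528
G1 X71.4501 Y137.7079
G00 X107.2373 Y161.4204
M3 S795
G1 X105.3902 Y167.1052 F908
G1 X100.5545 Y170.6185
G1 X94.5771 Y170.6185
G1 X89.7414 Y167.1052
G1 X87.8943 Y161.4204
G1 X89.7414 Y155.7356
G1 X94.5771 Y152.2223
G1 X100.5545 Y152.2223
G1 X105.3902 Y155.7356
G1 X107.2373 Y161.4204
G00 X95.5920 Y133.5435
M3 S329
G1 X97.0095 Y129.6941 F2997
G1 X102.5444 Y123.2545
G1 X112.1968 Y114.2245
G1 X125.9667 Y102.6042
G1 X143.8541 Y88.3936
G00 X102.0960 Y112.8889
M3 S795
G1 X126.7994 Y159.2574 F908
G1 X90.2904 Y161.7263
G1 X169.4072 Y145.6414
G1 X37.0636 Y166.3153
G00 X112.6845 Y163.0672
M3 S329
G1 X135.9204 Y124.1648 F2997
G1 X119.9927 Y81.7431
G1 X76.8952 Y67.7463
G1 X39.0813 Y92.7145
G1 X35.0256 Y137.8460
G1 X67.7821 Y169.1559
G1 X112.6845 Y163.0672
M5
G00 X0.0000 Y0.0000

1 u = 1 mm; y_m = 178.7496 − y.

[1] `<rect>` rectangle, #ff0000→engrave S329 F2997: (71.4501,137.7079) → (134.8426,137.7079) → (134.8426,95.5528) → (71.4501,95.5528) → (71.4501,137.7079) (closed)

[2] `<circle>` circle, #008000→cut S795 F908: (107.2373,161.4204) → (105.3902,167.1052) → (100.5545,170.6185) → (94.5771,170.6185) → (89.7414,167.1052) → (87.8943,161.4204) → (89.7414,155.7356) → (94.5771,152.2223) → (100.5545,152.2223) → (105.3902,155.7356) → (107.2373,161.4204) (closed)

[3] `<path>` quadratic bezier, #ff0000→engrave S329 F2997: (95.5920,133.5435) → (97.0095,129.6941) → (102.5444,123.2545) → (112.1968,114.2245) → (125.9667,102.6042) → (143.8541,88.3936)

[4] `<path>` open polyline, #008000→cut S795 F908: (102.0960,112.8889) → (126.7994,159.2574) → (90.2904,161.7263) → (169.4072,145.6414) → (37.0636,166.3153)

[5] `<path>` regular polygon, #ff0000→engrave S329 F2997: (112.6845,163.0672) → (135.9204,124.1648) → (119.9927,81.7431) → (76.8952,67.7463) → (39.0813,92.7145) → (35.0256,137.8460) → (67.7821,169.1559) → (112.6845,163.0672) (closed)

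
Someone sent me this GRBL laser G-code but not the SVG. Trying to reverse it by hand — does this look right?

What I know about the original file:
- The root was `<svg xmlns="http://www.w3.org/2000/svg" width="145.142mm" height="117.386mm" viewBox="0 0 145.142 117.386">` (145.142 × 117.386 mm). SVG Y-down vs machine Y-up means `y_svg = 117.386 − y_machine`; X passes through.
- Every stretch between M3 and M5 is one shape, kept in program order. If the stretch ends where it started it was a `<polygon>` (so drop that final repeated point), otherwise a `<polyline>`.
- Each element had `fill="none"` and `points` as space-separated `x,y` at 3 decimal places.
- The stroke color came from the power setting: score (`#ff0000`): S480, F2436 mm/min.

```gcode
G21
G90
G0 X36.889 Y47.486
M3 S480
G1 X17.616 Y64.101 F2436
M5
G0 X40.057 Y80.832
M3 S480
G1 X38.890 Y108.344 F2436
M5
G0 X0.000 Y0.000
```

<svg xmlns="http://www.w3.org/2000/svg" width="145.142mm" height="117.386mm" viewBox="0 0 145.142 117.386">
  <polyline points="36.889,69.900 17.616,53.285" fill="none" stroke="#ff0000"/>
  <polyline points="40.057,36.554 38.890,9.042" fill="none" stroke="#ff0000"/>
</svg>

y_svg = 117.386 − y_m. Every run uses S480, so all elements get stroke `#ff0000` (score).

[1] open run; points: 36.889,69.900 17.616,53.285

[2] open run; points: 40.057,36.554 38.890,9.042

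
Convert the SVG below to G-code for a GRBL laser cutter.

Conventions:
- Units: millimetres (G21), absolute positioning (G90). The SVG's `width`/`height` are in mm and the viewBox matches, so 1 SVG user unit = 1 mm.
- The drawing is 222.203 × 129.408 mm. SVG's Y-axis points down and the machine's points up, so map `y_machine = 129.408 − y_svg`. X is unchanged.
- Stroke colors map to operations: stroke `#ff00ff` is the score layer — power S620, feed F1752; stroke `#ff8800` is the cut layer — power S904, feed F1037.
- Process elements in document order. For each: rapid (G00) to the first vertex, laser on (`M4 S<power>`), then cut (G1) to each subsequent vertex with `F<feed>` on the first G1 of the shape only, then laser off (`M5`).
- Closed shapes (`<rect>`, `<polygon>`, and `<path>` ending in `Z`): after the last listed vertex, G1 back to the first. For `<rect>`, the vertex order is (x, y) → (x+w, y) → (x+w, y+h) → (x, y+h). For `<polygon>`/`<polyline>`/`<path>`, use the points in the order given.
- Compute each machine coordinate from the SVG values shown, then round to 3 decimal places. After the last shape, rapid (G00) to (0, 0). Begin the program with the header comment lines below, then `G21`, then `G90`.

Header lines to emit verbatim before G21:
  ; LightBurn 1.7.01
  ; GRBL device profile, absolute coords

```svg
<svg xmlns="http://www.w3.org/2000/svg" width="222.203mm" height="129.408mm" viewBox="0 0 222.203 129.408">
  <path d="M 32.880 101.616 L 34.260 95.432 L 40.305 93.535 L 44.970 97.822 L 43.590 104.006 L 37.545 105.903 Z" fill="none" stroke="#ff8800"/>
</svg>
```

viewBox `0 0 222.203 129.408` with mm width/height → 1 unit = 1 mm. Flip: y_m = 129.408 − y_svg.

**Shape 1** — `<path>` regular polygon, stroke `#ff8800` → cut (S904, F1037). Machine vertices: (32.880,27.792) → (34.260,33.976) → (40.305,35.873) → (44.970,31.586) → (43.590,25.402) → (37.545,23.505) → (32.880,27.792). Closed: final G1 returns to the first vertex.

; LightBurn 1.7.01
; GRBL device profile, absolute coords
G21
G90
G00 X32.880 Y27.792
M4 S904
G1 X34.260 Y33.976 F1037
G1 X40.305 Y35.873
G1 X44.970 Y31.586
G1 X43.590 Y25.402
G1 X37.545 Y23.505
G1 X32.880 Y27.792
M5
G00 X0.000 Y0.000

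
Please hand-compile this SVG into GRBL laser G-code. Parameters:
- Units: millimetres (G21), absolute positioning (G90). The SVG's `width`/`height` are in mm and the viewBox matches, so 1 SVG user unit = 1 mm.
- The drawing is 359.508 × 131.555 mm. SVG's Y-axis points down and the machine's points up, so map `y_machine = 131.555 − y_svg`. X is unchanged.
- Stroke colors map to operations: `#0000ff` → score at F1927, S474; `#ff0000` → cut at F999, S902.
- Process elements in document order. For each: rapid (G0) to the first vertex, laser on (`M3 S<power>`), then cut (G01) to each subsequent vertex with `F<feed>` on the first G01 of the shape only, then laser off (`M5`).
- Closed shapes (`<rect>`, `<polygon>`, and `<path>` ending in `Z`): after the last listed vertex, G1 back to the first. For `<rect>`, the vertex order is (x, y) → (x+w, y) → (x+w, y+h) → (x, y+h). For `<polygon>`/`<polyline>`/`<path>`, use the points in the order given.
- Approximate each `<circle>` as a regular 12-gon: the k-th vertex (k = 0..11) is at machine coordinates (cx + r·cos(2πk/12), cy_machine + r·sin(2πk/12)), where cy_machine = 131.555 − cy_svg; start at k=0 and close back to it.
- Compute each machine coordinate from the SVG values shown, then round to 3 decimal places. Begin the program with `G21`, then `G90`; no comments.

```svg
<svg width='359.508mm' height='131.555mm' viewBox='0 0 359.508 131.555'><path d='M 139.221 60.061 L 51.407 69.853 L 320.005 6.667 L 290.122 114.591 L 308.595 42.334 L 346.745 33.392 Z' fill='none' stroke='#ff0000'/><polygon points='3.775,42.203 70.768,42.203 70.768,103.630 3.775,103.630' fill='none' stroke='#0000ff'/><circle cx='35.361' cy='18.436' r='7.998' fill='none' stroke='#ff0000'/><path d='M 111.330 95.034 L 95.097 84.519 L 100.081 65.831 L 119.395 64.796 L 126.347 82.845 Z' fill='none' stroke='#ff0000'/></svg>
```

G21
G90
G0 X139.221 Y71.494
M3 S902
G01 X51.407 Y61.702 F999
G01 X320.005 Y124.888
G01 X290.122 Y16.964
G01 X308.595 Y89.221
G01 X346.745 Y98.163
G01 X139.221 Y71.494
M5
G0 X3.775 Y89.352
M3 S474
G01 X70.768 Y89.352 F1927
G01 X70.768 Y27.925
G01 X3.775 Y27.925
G01 X3.775 Y89.352
M5
G0 X43.359 Y113.119
M3 S902
G01 X42.287 Y117.118 F999
G01 X39.360 Y120.045
G01 X35.361 Y121.117
G01 X31.362 Y120.045
G01 X28.435 Y117.118
G01 X27.363 Y113.119
G01 X28.435 Y109.120
G01 X31.362 Y106.193
G01 X35.361 Y105.121
G01 X39.360 Y106.193
G01 X42.287 Y109.120
G01 X43.359 Y113.119
M5
G0 X111.330 Y36.521
M3 S902
G01 X95.097 Y47.036 F999
G01 X100.081 Y65.724
G01 X119.395 Y66.759
G01 X126.347 Y48.710
G01 X111.330 Y36.521
M5

Since the viewBox matches the mm dimensions, user units are millimetres directly. The only transform is the Y-flip y_m = 131.555 − y_svg.

Shape 1 is a closed polygon drawn with `<path>`. Its stroke #ff0000 means cut at S902, F999. After flipping Y the toolpath is (139.221,71.494) → (51.407,61.702) → (320.005,124.888) → (290.122,16.964) → (308.595,89.221) → (346.745,98.163) → (139.221,71.494), returning to the start.

Shape 2 is a rectangle drawn with `<polygon>`. Its stroke #0000ff means score at S474, F1927. After flipping Y the toolpath is (3.775,89.352) → (70.768,89.352) → (70.768,27.925) → (3.775,27.925) → (3.775,89.352), returning to the start.

Shape 3 is a circle drawn with `<circle>`. Its stroke #ff0000 means cut at S902, F999. After flipping Y the toolpath is (43.359,113.119) → (42.287,117.118) → (39.360,120.045) → (35.361,121.117) → (31.362,120.045) → (28.435,117.118) → (27.363,113.119) → (28.435,109.120) → (31.362,106.193) → (35.361,105.121) → (39.360,106.193) → (42.287,109.120) → (43.359,113.119), returning to the start.

Shape 4 is a regular polygon drawn with `<path>`. Its stroke #ff0000 means cut at S902, F999. After flipping Y the toolpath is (111.330,36.521) → (95.097,47.036) → (100.081,65.724) → (119.395,66.759) → (126.347,48.710) → (111.330,36.521), returning to the start.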